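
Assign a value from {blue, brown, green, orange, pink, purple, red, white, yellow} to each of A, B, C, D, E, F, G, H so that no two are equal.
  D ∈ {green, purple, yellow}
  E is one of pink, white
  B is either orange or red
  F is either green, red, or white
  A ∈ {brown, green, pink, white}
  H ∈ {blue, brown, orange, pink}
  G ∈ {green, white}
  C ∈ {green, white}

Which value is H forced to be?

blue

C and G share exactly the 2 values {green, white}; by pigeonhole those values go to them, so strike green, white from A, D, E, F.
E has just one choice, so E = pink. Remove pink from A, H.
F's domain is down to {red}, so F = red. Strike red from B.
A's domain is down to {brown}, so A = brown. Strike brown from H.
B must be orange (only option left). Strike orange from H.
So H = blue.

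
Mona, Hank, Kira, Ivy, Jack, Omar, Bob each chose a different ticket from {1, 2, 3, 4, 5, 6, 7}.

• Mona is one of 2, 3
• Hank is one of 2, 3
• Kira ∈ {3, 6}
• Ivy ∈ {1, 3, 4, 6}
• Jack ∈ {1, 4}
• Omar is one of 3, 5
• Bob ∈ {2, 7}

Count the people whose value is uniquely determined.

3

Among the 7 variables, 5 fits only Omar (and all 7 values in {1, 2, 3, 4, 5, 6, 7} must be used), so Omar = 5.
Among the 6 still-open variables, 7 fits only Bob (and all 6 values in {1, 2, 3, 4, 6, 7} must be used), so Bob = 7.
Mona and Hank between them cover only {2, 3} — a naked pair. Remove those values from Kira, Ivy.
That leaves Kira = 6. Remove 6 from Ivy.
Determined: Kira=6, Omar=5, Bob=7. The other people each still have more than one consistent value. That makes 3.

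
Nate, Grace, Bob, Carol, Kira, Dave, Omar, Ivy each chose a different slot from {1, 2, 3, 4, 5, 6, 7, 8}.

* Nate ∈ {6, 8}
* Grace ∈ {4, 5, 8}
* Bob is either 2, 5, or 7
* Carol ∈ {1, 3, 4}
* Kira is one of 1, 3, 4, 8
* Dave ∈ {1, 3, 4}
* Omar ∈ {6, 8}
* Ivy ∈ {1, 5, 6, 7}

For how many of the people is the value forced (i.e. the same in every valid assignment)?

Among the 8 variables, 2 fits only Bob (and all 8 values in {1, 2, 3, 4, 5, 6, 7, 8} must be used), so Bob = 2.
The 7 still-open variables together cover exactly {1, 3, 4, 5, 6, 7, 8} — 7 values for 7 variables — and 7 appears only in Ivy's list, so Ivy = 7.
The 6 still-open variables draw from only 6 values {1, 3, 4, 5, 6, 8}, so each is used; only Grace can be 5, hence Grace = 5.
Nate and Omar between them cover only {6, 8} — a naked pair. Remove those values from Kira.
Determined: Grace=5, Bob=2, Ivy=7. The other people each still have more than one consistent value. That makes 3.

3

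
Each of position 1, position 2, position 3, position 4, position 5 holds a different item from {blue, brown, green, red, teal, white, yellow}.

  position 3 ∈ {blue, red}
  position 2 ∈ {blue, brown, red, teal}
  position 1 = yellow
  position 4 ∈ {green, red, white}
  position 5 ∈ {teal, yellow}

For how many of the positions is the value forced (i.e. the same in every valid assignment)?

2

position 1 has just one choice, so position 1 = yellow. So position 5 can't be yellow.
position 5 has just one choice, so position 5 = teal. Eliminate teal elsewhere: position 2.
Determined: position 1=yellow, position 5=teal. The other positions each still have more than one consistent value. That makes 2.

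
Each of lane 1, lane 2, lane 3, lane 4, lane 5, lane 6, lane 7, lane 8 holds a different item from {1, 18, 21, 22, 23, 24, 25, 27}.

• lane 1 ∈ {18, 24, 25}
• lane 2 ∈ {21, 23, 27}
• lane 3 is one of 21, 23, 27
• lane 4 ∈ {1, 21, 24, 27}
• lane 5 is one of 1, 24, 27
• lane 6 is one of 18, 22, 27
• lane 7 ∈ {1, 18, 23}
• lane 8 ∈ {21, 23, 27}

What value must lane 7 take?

Among the 8 variables, 22 fits only lane 6 (and all 8 values in {1, 18, 21, 22, 23, 24, 25, 27} must be used), so lane 6 = 22.
The 7 still-open variables together cover exactly {1, 18, 21, 23, 24, 25, 27} — 7 values for 7 variables — and 25 appears only in lane 1's list, so lane 1 = 25.
The 6 still-open variables together cover exactly {1, 18, 21, 23, 24, 27} — 6 values for 6 variables — and 18 appears only in lane 7's list, so lane 7 = 18.

18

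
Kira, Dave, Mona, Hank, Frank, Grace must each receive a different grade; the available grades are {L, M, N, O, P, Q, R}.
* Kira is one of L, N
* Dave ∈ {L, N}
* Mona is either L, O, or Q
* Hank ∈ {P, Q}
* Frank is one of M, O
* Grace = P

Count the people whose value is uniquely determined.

Grace's domain is down to {P}, so Grace = P. So Hank can't be P.
Hank's domain is down to {Q}, so Hank = Q. Remove Q from Mona.
The 4 still-open variables draw from only 4 values {L, M, N, O}, so each is used; only Frank can be M, hence Frank = M.
The 3 still-open variables draw from only 3 values {L, N, O}, so each is used; only Mona can be O, hence Mona = O.
Determined: Mona=O, Hank=Q, Frank=M, Grace=P. The other people each still have more than one consistent value. That makes 4.

4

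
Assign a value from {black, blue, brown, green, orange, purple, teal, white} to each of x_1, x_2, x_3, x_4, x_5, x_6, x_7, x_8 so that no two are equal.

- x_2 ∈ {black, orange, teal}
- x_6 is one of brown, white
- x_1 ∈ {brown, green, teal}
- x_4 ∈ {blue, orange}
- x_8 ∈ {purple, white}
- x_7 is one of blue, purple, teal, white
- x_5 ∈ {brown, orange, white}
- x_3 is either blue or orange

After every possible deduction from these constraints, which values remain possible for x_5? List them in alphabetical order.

Among the 8 variables, black fits only x_2 (and all 8 values in {black, blue, brown, green, orange, purple, teal, white} must be used), so x_2 = black.
Among the 7 still-open variables, green fits only x_1 (and all 7 values in {blue, brown, green, orange, purple, teal, white} must be used), so x_1 = green.
The 6 still-open variables draw from only 6 values {blue, brown, orange, purple, teal, white}, so each is used; only x_7 can be teal, hence x_7 = teal.
The 5 still-open variables together cover exactly {blue, brown, orange, purple, white} — 5 values for 5 variables — and purple appears only in x_8's list, so x_8 = purple.
x_3 and x_4 between them cover only {blue, orange} — a naked pair. Remove those values from x_5.
No further eliminations apply; x_5 can still be any of brown, white.

brown, white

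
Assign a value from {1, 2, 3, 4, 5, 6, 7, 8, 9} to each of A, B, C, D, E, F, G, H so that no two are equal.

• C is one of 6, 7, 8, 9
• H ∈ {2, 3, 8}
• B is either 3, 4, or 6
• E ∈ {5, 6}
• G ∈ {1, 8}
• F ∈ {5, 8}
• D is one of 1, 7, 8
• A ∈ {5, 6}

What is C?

A and E between them cover only {5, 6} — a naked pair. Remove those values from B, C, F.
F's domain is down to {8}, so F = 8. Remove 8 from C, D, G, H.
G's domain is down to {1}, so G = 1. So D can't be 1.
D must be 7 (only option left). Eliminate 7 elsewhere: C.
So C = 9.

9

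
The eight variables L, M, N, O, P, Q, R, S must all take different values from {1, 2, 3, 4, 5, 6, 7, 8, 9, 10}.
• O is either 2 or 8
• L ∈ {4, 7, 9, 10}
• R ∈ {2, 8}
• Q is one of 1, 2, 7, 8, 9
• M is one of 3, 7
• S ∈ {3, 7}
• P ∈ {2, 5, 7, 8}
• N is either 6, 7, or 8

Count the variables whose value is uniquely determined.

2

M and S share exactly the 2 values {3, 7}; by pigeonhole those values go to them, so strike 3, 7 from L, N, P, Q.
O and R share exactly the 2 values {2, 8}; by pigeonhole those values go to them, so strike 2, 8 from N, P, Q.
N must be 6 (only option left).
P's domain is down to {5}, so P = 5.
Determined: N=6, P=5. The other variables each still have more than one consistent value. That makes 2.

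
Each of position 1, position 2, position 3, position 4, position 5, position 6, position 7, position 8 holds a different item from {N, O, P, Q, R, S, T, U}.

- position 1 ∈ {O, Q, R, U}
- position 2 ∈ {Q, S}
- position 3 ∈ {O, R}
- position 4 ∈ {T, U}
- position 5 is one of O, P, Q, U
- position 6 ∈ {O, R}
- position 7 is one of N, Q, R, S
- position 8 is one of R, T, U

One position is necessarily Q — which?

The 8 variables draw from only 8 values {N, O, P, Q, R, S, T, U}, so each is used; only position 7 can be N, hence position 7 = N.
Among the 7 still-open variables, P fits only position 5 (and all 7 values in {O, P, Q, R, S, T, U} must be used), so position 5 = P.
The 6 still-open variables together cover exactly {O, Q, R, S, T, U} — 6 values for 6 variables — and S appears only in position 2's list, so position 2 = S.
The 5 still-open variables together cover exactly {O, Q, R, T, U} — 5 values for 5 variables — and Q appears only in position 1's list, so position 1 = Q.

position 1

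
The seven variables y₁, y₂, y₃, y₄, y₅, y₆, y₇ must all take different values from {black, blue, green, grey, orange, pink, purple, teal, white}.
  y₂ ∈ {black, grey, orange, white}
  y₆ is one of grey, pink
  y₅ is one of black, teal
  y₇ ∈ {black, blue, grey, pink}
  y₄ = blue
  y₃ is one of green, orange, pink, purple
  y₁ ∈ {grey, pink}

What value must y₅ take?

y₄ has just one choice, so y₄ = blue. Strike blue from y₇.
The 2 variables y₁ and y₆ are confined to {grey, pink}, which locks those values in; drop them from y₂, y₃, y₇.
y₇ has just one choice, so y₇ = black. Eliminate black elsewhere: y₂, y₅.
So y₅ = teal.

teal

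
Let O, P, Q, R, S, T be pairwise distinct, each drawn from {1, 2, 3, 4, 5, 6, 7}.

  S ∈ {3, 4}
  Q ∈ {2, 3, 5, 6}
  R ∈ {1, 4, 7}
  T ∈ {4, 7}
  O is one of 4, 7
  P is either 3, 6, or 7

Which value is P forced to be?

6

O and T share exactly the 2 values {4, 7}; by pigeonhole those values go to them, so strike 4, 7 from P, R, S.
R has just one choice, so R = 1.
S's domain is down to {3}, so S = 3. So P, Q can't be 3.
So P = 6.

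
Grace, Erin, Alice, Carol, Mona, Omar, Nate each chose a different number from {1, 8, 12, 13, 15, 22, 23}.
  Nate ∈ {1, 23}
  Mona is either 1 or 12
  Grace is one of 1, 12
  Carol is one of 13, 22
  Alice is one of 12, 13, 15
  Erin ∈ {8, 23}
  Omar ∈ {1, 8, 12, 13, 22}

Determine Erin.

8

The 7 variables draw from only 7 values {1, 8, 12, 13, 15, 22, 23}, so each is used; only Alice can be 15, hence Alice = 15.
Grace and Mona share exactly the 2 values {1, 12}; by pigeonhole those values go to them, so strike 1, 12 from Omar, Nate.
Nate has just one choice, so Nate = 23. Remove 23 from Erin.
So Erin = 8.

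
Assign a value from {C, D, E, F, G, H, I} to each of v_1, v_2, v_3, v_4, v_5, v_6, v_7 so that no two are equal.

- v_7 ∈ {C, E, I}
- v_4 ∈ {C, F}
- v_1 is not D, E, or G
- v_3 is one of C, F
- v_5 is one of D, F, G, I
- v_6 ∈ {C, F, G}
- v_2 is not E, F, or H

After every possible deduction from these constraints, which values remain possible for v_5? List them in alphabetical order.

The 7 variables draw from only 7 values {C, D, E, F, G, H, I}, so each is used; only v_7 can be E, hence v_7 = E.
The 6 still-open variables draw from only 6 values {C, D, F, G, H, I}, so each is used; only v_1 can be H, hence v_1 = H.
The 2 variables v_3 and v_4 are confined to {C, F}, which locks those values in; drop them from v_2, v_5, v_6.
v_6 must be G (only option left). Remove G from v_2, v_5.
No further eliminations apply; v_5 can still be any of D, I.

D, I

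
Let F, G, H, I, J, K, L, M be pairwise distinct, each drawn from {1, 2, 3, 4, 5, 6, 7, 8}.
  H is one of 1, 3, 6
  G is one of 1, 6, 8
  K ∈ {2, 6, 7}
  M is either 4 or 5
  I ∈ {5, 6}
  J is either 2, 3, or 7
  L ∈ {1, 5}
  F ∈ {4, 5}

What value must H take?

3

The 8 variables together cover exactly {1, 2, 3, 4, 5, 6, 7, 8} — 8 values for 8 variables — and 8 appears only in G's list, so G = 8.
F and M share exactly the 2 values {4, 5}; by pigeonhole those values go to them, so strike 4, 5 from I, L.
I's domain is down to {6}, so I = 6. Strike 6 from H, K.
That leaves L = 1. Strike 1 from H.
So H = 3.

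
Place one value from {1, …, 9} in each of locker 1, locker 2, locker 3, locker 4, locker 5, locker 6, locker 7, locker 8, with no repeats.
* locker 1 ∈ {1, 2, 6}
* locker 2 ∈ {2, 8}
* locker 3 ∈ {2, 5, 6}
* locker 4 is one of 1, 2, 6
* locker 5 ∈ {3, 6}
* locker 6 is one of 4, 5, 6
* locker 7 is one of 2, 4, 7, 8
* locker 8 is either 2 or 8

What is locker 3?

Among the 8 variables, 3 fits only locker 5 (and all 8 values in {1, 2, 3, 4, 5, 6, 7, 8} must be used), so locker 5 = 3.
The 7 still-open variables together cover exactly {1, 2, 4, 5, 6, 7, 8} — 7 values for 7 variables — and 7 appears only in locker 7's list, so locker 7 = 7.
The 6 still-open variables together cover exactly {1, 2, 4, 5, 6, 8} — 6 values for 6 variables — and 4 appears only in locker 6's list, so locker 6 = 4.
The 5 still-open variables together cover exactly {1, 2, 5, 6, 8} — 5 values for 5 variables — and 5 appears only in locker 3's list, so locker 3 = 5.

5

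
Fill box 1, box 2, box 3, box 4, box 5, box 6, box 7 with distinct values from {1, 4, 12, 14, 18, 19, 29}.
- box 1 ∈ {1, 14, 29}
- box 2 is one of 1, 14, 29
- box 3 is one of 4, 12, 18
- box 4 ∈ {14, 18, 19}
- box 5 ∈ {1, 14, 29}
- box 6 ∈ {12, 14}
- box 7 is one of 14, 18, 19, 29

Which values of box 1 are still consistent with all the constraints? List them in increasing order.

Among the 7 variables, 4 fits only box 3 (and all 7 values in {1, 4, 12, 14, 18, 19, 29} must be used), so box 3 = 4.
The 6 still-open variables draw from only 6 values {1, 12, 14, 18, 19, 29}, so each is used; only box 6 can be 12, hence box 6 = 12.
box 1, box 2, box 5 between them cover only {1, 14, 29} — a naked triple. Remove those values from box 4, box 7.
No further eliminations apply; box 1 can still be any of 1, 14, 29.

1, 14, 29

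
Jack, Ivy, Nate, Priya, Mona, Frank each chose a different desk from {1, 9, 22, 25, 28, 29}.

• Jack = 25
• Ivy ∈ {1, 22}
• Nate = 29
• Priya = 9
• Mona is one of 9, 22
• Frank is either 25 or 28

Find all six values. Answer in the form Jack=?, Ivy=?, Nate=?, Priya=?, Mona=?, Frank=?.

Jack=25, Ivy=1, Nate=29, Priya=9, Mona=22, Frank=28

Jack's domain is down to {25}, so Jack = 25. Strike 25 from Frank.
Nate must be 29 (only option left).
Priya has just one choice, so Priya = 9. Eliminate 9 elsewhere: Mona.
Mona must be 22 (only option left). Eliminate 22 elsewhere: Ivy.
That leaves Frank = 28.
Ivy's domain is down to {1}, so Ivy = 1.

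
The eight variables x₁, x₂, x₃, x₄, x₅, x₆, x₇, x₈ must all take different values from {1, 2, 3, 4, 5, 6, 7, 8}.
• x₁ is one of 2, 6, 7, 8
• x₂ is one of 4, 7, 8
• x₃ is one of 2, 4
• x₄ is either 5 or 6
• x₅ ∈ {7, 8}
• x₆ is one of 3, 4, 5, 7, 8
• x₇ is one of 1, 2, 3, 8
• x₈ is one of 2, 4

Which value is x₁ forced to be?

6

Among the 8 variables, 1 fits only x₇ (and all 8 values in {1, 2, 3, 4, 5, 6, 7, 8} must be used), so x₇ = 1.
The 7 still-open variables together cover exactly {2, 3, 4, 5, 6, 7, 8} — 7 values for 7 variables — and 3 appears only in x₆'s list, so x₆ = 3.
The 6 still-open variables draw from only 6 values {2, 4, 5, 6, 7, 8}, so each is used; only x₄ can be 5, hence x₄ = 5.
The 5 still-open variables draw from only 5 values {2, 4, 6, 7, 8}, so each is used; only x₁ can be 6, hence x₁ = 6.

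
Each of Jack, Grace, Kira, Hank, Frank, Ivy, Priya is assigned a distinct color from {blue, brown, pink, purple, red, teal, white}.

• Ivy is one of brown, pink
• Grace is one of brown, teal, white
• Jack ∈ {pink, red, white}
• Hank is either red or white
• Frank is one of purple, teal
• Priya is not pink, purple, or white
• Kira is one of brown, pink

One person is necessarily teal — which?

The 7 variables draw from only 7 values {blue, brown, pink, purple, red, teal, white}, so each is used; only Priya can be blue, hence Priya = blue.
The 6 still-open variables together cover exactly {brown, pink, purple, red, teal, white} — 6 values for 6 variables — and purple appears only in Frank's list, so Frank = purple.
The 5 still-open variables together cover exactly {brown, pink, red, teal, white} — 5 values for 5 variables — and teal appears only in Grace's list, so Grace = teal.

Grace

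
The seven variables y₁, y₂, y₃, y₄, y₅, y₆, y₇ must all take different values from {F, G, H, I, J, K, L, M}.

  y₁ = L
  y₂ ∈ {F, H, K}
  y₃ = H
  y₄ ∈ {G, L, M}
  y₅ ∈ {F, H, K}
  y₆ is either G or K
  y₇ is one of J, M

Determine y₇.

y₁ has just one choice, so y₁ = L. Strike L from y₄.
y₃'s domain is down to {H}, so y₃ = H. So y₂, y₅ can't be H.
The 5 still-open variables draw from only 5 values {F, G, J, K, M}, so each is used; only y₇ can be J, hence y₇ = J.

J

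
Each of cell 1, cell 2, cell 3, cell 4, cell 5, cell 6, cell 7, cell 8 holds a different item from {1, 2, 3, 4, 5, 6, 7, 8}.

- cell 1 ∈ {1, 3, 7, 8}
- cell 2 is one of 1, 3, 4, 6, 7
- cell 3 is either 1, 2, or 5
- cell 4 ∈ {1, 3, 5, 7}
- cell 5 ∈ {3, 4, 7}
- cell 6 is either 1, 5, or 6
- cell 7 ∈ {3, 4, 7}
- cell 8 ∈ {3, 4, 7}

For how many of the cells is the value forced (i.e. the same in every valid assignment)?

Among the 8 variables, 2 fits only cell 3 (and all 8 values in {1, 2, 3, 4, 5, 6, 7, 8} must be used), so cell 3 = 2.
Among the 7 still-open variables, 8 fits only cell 1 (and all 7 values in {1, 3, 4, 5, 6, 7, 8} must be used), so cell 1 = 8.
The 3 variables cell 5, cell 7, cell 8 are confined to {3, 4, 7}, which locks those values in; drop them from cell 2, cell 4.
Determined: cell 1=8, cell 3=2. The other cells each still have more than one consistent value. That makes 2.

2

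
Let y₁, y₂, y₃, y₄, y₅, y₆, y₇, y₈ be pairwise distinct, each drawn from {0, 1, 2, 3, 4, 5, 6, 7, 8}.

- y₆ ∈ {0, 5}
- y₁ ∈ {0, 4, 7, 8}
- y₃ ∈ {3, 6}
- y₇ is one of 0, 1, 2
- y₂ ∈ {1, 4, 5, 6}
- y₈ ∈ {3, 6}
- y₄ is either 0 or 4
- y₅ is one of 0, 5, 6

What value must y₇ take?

2

y₃ and y₈ between them cover only {3, 6} — a naked pair. Remove those values from y₂, y₅.
y₅ and y₆ share exactly the 2 values {0, 5}; by pigeonhole those values go to them, so strike 0, 5 from y₁, y₂, y₄, y₇.
y₄ has just one choice, so y₄ = 4. Strike 4 from y₁, y₂.
That leaves y₂ = 1. Remove 1 from y₇.
So y₇ = 2.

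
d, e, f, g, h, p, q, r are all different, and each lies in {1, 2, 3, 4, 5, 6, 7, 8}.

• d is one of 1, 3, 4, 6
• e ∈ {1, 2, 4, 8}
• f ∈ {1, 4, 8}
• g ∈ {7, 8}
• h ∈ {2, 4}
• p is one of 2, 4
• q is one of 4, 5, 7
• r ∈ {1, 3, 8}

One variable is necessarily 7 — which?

g

The 8 variables draw from only 8 values {1, 2, 3, 4, 5, 6, 7, 8}, so each is used; only q can be 5, hence q = 5.
Among the 7 still-open variables, 6 fits only d (and all 7 values in {1, 2, 3, 4, 6, 7, 8} must be used), so d = 6.
The 6 still-open variables draw from only 6 values {1, 2, 3, 4, 7, 8}, so each is used; only r can be 3, hence r = 3.
The 5 still-open variables together cover exactly {1, 2, 4, 7, 8} — 5 values for 5 variables — and 7 appears only in g's list, so g = 7.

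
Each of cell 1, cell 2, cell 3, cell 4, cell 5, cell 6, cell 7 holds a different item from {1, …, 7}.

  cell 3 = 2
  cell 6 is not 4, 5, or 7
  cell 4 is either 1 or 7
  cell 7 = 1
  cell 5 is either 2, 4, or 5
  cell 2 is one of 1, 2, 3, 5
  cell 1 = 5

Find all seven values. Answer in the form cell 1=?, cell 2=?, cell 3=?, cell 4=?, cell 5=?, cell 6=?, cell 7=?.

cell 1's domain is down to {5}, so cell 1 = 5. Remove 5 from cell 2, cell 5.
cell 3's domain is down to {2}, so cell 3 = 2. Strike 2 from cell 2, cell 5, cell 6.
cell 5 must be 4 (only option left).
cell 7 must be 1 (only option left). So cell 2, cell 4, cell 6 can't be 1.
cell 2's domain is down to {3}, so cell 2 = 3. Eliminate 3 elsewhere: cell 6.
cell 4 has just one choice, so cell 4 = 7.
cell 6 has just one choice, so cell 6 = 6.

cell 1=5, cell 2=3, cell 3=2, cell 4=7, cell 5=4, cell 6=6, cell 7=1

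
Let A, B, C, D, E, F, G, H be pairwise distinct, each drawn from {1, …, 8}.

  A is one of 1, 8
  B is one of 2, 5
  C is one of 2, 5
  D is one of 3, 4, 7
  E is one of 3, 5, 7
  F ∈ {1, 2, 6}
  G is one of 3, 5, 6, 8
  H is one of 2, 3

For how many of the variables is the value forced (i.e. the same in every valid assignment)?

3

The 8 variables draw from only 8 values {1, 2, 3, 4, 5, 6, 7, 8}, so each is used; only D can be 4, hence D = 4.
Among the 7 still-open variables, 7 fits only E (and all 7 values in {1, 2, 3, 5, 6, 7, 8} must be used), so E = 7.
B and C share exactly the 2 values {2, 5}; by pigeonhole those values go to them, so strike 2, 5 from F, G, H.
H has just one choice, so H = 3. Eliminate 3 elsewhere: G.
Determined: D=4, E=7, H=3. The other variables each still have more than one consistent value. That makes 3.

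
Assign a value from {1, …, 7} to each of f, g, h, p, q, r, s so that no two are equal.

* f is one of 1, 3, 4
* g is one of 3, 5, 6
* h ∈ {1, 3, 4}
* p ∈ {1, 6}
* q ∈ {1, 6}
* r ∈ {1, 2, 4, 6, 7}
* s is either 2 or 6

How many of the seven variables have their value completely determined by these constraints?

3

Among the 7 variables, 5 fits only g (and all 7 values in {1, 2, 3, 4, 5, 6, 7} must be used), so g = 5.
The 6 still-open variables together cover exactly {1, 2, 3, 4, 6, 7} — 6 values for 6 variables — and 7 appears only in r's list, so r = 7.
The 5 still-open variables together cover exactly {1, 2, 3, 4, 6} — 5 values for 5 variables — and 2 appears only in s's list, so s = 2.
p and q between them cover only {1, 6} — a naked pair. Remove those values from f, h.
Determined: g=5, r=7, s=2. The other variables each still have more than one consistent value. That makes 3.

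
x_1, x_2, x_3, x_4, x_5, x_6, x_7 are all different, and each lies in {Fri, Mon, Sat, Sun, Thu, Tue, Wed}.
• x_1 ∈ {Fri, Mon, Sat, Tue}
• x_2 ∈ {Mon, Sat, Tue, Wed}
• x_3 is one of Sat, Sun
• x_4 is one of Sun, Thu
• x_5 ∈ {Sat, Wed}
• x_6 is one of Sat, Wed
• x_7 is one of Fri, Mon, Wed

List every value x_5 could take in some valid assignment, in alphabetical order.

The 7 variables draw from only 7 values {Fri, Mon, Sat, Sun, Thu, Tue, Wed}, so each is used; only x_4 can be Thu, hence x_4 = Thu.
The 6 still-open variables together cover exactly {Fri, Mon, Sat, Sun, Tue, Wed} — 6 values for 6 variables — and Sun appears only in x_3's list, so x_3 = Sun.
The 2 variables x_5 and x_6 are confined to {Sat, Wed}, which locks those values in; drop them from x_1, x_2, x_7.
No further eliminations apply; x_5 can still be any of Sat, Wed.

Sat, Wed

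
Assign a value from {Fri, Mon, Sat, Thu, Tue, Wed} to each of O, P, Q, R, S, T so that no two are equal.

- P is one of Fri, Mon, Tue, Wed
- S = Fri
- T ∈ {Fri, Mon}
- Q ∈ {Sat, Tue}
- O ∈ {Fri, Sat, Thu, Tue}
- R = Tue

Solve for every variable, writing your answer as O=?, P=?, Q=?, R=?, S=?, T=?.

R must be Tue (only option left). Remove Tue from O, P, Q.
S has just one choice, so S = Fri. Eliminate Fri elsewhere: O, P, T.
That leaves T = Mon. Strike Mon from P.
P must be Wed (only option left).
Q has just one choice, so Q = Sat. Strike Sat from O.
O must be Thu (only option left).

O=Thu, P=Wed, Q=Sat, R=Tue, S=Fri, T=Mon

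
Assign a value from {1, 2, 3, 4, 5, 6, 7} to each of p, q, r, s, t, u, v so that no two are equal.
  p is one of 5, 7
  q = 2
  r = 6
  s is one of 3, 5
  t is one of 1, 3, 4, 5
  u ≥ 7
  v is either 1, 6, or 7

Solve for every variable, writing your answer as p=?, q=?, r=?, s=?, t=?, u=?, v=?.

p=5, q=2, r=6, s=3, t=4, u=7, v=1

q must be 2 (only option left).
r has just one choice, so r = 6. Strike 6 from v.
u has just one choice, so u = 7. So p, v can't be 7.
v has just one choice, so v = 1. Eliminate 1 elsewhere: t.
p's domain is down to {5}, so p = 5. Strike 5 from s, t.
That leaves s = 3. Strike 3 from t.
t must be 4 (only option left).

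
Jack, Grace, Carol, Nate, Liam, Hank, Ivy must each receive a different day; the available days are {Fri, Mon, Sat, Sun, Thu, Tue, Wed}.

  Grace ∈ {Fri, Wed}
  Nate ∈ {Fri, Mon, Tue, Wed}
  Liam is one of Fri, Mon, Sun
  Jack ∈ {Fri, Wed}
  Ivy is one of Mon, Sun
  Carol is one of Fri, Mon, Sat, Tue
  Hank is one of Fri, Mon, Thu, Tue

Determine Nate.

Tue

The 7 variables draw from only 7 values {Fri, Mon, Sat, Sun, Thu, Tue, Wed}, so each is used; only Carol can be Sat, hence Carol = Sat.
The 6 still-open variables together cover exactly {Fri, Mon, Sun, Thu, Tue, Wed} — 6 values for 6 variables — and Thu appears only in Hank's list, so Hank = Thu.
The 5 still-open variables together cover exactly {Fri, Mon, Sun, Tue, Wed} — 5 values for 5 variables — and Tue appears only in Nate's list, so Nate = Tue.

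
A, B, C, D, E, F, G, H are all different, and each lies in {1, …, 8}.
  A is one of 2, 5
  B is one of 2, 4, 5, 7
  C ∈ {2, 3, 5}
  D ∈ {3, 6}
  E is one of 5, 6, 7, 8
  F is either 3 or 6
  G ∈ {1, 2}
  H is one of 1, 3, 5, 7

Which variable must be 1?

Among the 8 variables, 4 fits only B (and all 8 values in {1, 2, 3, 4, 5, 6, 7, 8} must be used), so B = 4.
The 7 still-open variables together cover exactly {1, 2, 3, 5, 6, 7, 8} — 7 values for 7 variables — and 8 appears only in E's list, so E = 8.
The 6 still-open variables together cover exactly {1, 2, 3, 5, 6, 7} — 6 values for 6 variables — and 7 appears only in H's list, so H = 7.
The 5 still-open variables together cover exactly {1, 2, 3, 5, 6} — 5 values for 5 variables — and 1 appears only in G's list, so G = 1.

G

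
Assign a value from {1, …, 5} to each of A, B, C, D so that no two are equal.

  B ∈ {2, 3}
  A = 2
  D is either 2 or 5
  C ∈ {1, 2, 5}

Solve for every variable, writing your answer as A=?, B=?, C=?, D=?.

A has just one choice, so A = 2. Eliminate 2 elsewhere: B, C, D.
B must be 3 (only option left).
That leaves D = 5. Eliminate 5 elsewhere: C.
That leaves C = 1.

A=2, B=3, C=1, D=5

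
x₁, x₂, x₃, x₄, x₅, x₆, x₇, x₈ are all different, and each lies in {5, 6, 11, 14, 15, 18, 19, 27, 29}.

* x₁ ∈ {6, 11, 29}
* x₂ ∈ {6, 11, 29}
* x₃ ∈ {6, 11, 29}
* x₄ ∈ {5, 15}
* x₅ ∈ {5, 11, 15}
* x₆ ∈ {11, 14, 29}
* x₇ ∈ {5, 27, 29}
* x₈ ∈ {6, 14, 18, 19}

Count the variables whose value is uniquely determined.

x₁, x₂, x₃ share exactly the 3 values {6, 11, 29}; by pigeonhole those values go to them, so strike 6, 11, 29 from x₅, x₆, x₇, x₈.
x₆ must be 14 (only option left). Eliminate 14 elsewhere: x₈.
x₄ and x₅ share exactly the 2 values {5, 15}; by pigeonhole those values go to them, so strike 5, 15 from x₇.
That leaves x₇ = 27.
Determined: x₆=14, x₇=27. The other variables each still have more than one consistent value. That makes 2.

2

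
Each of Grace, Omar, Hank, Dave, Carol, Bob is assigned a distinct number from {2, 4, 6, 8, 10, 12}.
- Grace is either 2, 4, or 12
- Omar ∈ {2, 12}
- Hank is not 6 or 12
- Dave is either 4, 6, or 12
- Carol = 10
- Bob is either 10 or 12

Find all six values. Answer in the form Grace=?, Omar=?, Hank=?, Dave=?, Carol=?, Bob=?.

Carol must be 10 (only option left). Eliminate 10 elsewhere: Hank, Bob.
Bob's domain is down to {12}, so Bob = 12. So Grace, Omar, Dave can't be 12.
Omar's domain is down to {2}, so Omar = 2. So Grace, Hank can't be 2.
Grace must be 4 (only option left). Remove 4 from Hank, Dave.
That leaves Hank = 8.
Dave's domain is down to {6}, so Dave = 6.

Grace=4, Omar=2, Hank=8, Dave=6, Carol=10, Bob=12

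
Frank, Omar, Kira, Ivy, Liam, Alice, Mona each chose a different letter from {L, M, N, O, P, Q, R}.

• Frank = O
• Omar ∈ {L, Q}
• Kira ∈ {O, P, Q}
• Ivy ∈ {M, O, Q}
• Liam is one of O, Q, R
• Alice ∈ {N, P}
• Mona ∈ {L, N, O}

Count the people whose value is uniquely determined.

3

Frank has just one choice, so Frank = O. So Kira, Ivy, Liam, Mona can't be O.
Among the 6 still-open variables, M fits only Ivy (and all 6 values in {L, M, N, P, Q, R} must be used), so Ivy = M.
Among the 5 still-open variables, R fits only Liam (and all 5 values in {L, N, P, Q, R} must be used), so Liam = R.
Determined: Frank=O, Ivy=M, Liam=R. The other people each still have more than one consistent value. That makes 3.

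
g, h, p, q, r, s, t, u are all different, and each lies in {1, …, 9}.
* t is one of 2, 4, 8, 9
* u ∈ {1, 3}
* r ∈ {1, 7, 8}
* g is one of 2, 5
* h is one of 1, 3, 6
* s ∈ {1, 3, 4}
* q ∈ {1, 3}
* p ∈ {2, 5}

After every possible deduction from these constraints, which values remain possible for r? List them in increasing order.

g and p between them cover only {2, 5} — a naked pair. Remove those values from t.
q and u between them cover only {1, 3} — a naked pair. Remove those values from h, r, s.
h has just one choice, so h = 6.
s has just one choice, so s = 4. Eliminate 4 elsewhere: t.
No further eliminations apply; r can still be any of 7, 8.

7, 8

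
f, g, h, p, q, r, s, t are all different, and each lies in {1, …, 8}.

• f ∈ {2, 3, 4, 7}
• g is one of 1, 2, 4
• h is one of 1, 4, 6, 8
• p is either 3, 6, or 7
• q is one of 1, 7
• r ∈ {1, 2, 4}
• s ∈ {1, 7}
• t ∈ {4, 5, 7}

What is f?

3

Among the 8 variables, 5 fits only t (and all 8 values in {1, 2, 3, 4, 5, 6, 7, 8} must be used), so t = 5.
The 7 still-open variables together cover exactly {1, 2, 3, 4, 6, 7, 8} — 7 values for 7 variables — and 8 appears only in h's list, so h = 8.
The 6 still-open variables together cover exactly {1, 2, 3, 4, 6, 7} — 6 values for 6 variables — and 6 appears only in p's list, so p = 6.
Among the 5 still-open variables, 3 fits only f (and all 5 values in {1, 2, 3, 4, 7} must be used), so f = 3.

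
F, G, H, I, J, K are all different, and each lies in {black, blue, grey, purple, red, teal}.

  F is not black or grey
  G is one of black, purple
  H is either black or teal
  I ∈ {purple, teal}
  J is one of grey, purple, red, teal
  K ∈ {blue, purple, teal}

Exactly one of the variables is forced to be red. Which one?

F

The 6 variables together cover exactly {black, blue, grey, purple, red, teal} — 6 values for 6 variables — and grey appears only in J's list, so J = grey.
Among the 5 still-open variables, red fits only F (and all 5 values in {black, blue, purple, red, teal} must be used), so F = red.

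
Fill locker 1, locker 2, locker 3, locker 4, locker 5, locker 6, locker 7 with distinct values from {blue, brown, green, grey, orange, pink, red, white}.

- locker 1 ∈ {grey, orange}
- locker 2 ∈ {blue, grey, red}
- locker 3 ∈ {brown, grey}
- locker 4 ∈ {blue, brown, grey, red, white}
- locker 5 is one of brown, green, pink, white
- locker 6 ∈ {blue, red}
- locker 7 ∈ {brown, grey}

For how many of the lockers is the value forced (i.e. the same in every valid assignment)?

2

locker 3 and locker 7 between them cover only {brown, grey} — a naked pair. Remove those values from locker 1, locker 2, locker 4, locker 5.
locker 1 must be orange (only option left).
The 2 variables locker 2 and locker 6 are confined to {blue, red}, which locks those values in; drop them from locker 4.
locker 4 has just one choice, so locker 4 = white. Eliminate white elsewhere: locker 5.
Determined: locker 1=orange, locker 4=white. The other lockers each still have more than one consistent value. That makes 2.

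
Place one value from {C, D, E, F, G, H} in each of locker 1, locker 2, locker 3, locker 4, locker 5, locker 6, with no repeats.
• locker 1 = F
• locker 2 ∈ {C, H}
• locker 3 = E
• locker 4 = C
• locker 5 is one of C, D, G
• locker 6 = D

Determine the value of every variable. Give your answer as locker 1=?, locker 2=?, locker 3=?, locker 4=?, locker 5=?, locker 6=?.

locker 1=F, locker 2=H, locker 3=E, locker 4=C, locker 5=G, locker 6=D

locker 1 has just one choice, so locker 1 = F.
locker 3 has just one choice, so locker 3 = E.
locker 4's domain is down to {C}, so locker 4 = C. Eliminate C elsewhere: locker 2, locker 5.
locker 6 must be D (only option left). Eliminate D elsewhere: locker 5.
locker 2 must be H (only option left).
locker 5's domain is down to {G}, so locker 5 = G.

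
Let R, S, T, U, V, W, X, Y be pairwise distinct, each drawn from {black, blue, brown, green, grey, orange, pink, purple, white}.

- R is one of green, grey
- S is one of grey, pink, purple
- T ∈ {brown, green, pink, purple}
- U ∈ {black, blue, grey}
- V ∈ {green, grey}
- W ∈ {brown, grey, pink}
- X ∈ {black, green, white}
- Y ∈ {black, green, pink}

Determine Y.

black

The 8 variables draw from only 8 values {black, blue, brown, green, grey, pink, purple, white}, so each is used; only U can be blue, hence U = blue.
Among the 7 still-open variables, white fits only X (and all 7 values in {black, brown, green, grey, pink, purple, white} must be used), so X = white.
Among the 6 still-open variables, black fits only Y (and all 6 values in {black, brown, green, grey, pink, purple} must be used), so Y = black.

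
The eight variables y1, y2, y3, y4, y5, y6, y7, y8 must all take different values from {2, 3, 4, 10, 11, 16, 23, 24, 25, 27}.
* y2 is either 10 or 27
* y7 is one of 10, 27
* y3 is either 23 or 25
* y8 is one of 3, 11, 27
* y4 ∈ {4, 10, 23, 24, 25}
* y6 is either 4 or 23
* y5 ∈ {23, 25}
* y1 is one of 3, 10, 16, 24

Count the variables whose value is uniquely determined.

y2 and y7 between them cover only {10, 27} — a naked pair. Remove those values from y1, y4, y8.
The 2 variables y3 and y5 are confined to {23, 25}, which locks those values in; drop them from y4, y6.
That leaves y6 = 4. Strike 4 from y4.
y4 must be 24 (only option left). Remove 24 from y1.
Determined: y4=24, y6=4. The other variables each still have more than one consistent value. That makes 2.

2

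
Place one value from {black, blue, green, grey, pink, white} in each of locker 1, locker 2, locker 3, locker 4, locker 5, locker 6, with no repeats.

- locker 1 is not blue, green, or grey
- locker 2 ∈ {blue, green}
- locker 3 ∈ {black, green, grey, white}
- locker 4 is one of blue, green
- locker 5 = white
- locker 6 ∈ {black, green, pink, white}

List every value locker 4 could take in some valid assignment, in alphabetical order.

locker 5 must be white (only option left). Strike white from locker 1, locker 3, locker 6.
The 5 still-open variables draw from only 5 values {black, blue, green, grey, pink}, so each is used; only locker 3 can be grey, hence locker 3 = grey.
The 2 variables locker 2 and locker 4 are confined to {blue, green}, which locks those values in; drop them from locker 6.
No further eliminations apply; locker 4 can still be any of blue, green.

blue, green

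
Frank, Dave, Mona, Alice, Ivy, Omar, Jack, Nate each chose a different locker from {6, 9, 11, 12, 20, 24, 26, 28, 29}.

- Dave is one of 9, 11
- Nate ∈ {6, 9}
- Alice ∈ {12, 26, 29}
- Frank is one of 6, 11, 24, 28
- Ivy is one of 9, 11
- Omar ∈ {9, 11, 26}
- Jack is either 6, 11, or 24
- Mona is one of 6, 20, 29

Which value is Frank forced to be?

Dave and Ivy between them cover only {9, 11} — a naked pair. Remove those values from Frank, Omar, Jack, Nate.
That leaves Omar = 26. So Alice can't be 26.
That leaves Nate = 6. Remove 6 from Frank, Mona, Jack.
Jack has just one choice, so Jack = 24. Remove 24 from Frank.
So Frank = 28.

28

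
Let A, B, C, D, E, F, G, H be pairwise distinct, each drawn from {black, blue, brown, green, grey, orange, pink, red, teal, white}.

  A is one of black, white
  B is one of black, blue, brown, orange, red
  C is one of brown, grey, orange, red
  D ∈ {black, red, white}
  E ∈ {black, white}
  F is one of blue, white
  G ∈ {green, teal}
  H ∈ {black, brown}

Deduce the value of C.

A and E share exactly the 2 values {black, white}; by pigeonhole those values go to them, so strike black, white from B, D, F, H.
That leaves D = red. Strike red from B, C.
F's domain is down to {blue}, so F = blue. Strike blue from B.
H has just one choice, so H = brown. Eliminate brown elsewhere: B, C.
That leaves B = orange. Eliminate orange elsewhere: C.
So C = grey.

grey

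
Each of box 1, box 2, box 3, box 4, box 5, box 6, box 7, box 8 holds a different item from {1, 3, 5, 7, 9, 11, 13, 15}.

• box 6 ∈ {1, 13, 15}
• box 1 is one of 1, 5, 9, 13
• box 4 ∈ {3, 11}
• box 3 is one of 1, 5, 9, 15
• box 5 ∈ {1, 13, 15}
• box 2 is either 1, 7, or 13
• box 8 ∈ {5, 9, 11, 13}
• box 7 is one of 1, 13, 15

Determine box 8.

The 8 variables draw from only 8 values {1, 3, 5, 7, 9, 11, 13, 15}, so each is used; only box 4 can be 3, hence box 4 = 3.
Among the 7 still-open variables, 7 fits only box 2 (and all 7 values in {1, 5, 7, 9, 11, 13, 15} must be used), so box 2 = 7.
The 6 still-open variables together cover exactly {1, 5, 9, 11, 13, 15} — 6 values for 6 variables — and 11 appears only in box 8's list, so box 8 = 11.

11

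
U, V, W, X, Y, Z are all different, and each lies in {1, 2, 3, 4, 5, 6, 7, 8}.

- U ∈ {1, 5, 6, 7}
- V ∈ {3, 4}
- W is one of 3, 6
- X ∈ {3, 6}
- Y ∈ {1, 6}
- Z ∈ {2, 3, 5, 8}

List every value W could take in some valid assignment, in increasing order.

3, 6

W and X share exactly the 2 values {3, 6}; by pigeonhole those values go to them, so strike 3, 6 from U, V, Y, Z.
V must be 4 (only option left).
Y must be 1 (only option left). Remove 1 from U.
No further eliminations apply; W can still be any of 3, 6.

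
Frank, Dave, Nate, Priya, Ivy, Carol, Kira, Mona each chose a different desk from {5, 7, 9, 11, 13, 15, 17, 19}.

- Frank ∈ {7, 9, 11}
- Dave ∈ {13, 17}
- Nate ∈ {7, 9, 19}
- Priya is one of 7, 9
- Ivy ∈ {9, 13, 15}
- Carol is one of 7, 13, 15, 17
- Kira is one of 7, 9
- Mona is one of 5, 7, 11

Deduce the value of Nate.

The 8 variables draw from only 8 values {5, 7, 9, 11, 13, 15, 17, 19}, so each is used; only Mona can be 5, hence Mona = 5.
The 7 still-open variables draw from only 7 values {7, 9, 11, 13, 15, 17, 19}, so each is used; only Frank can be 11, hence Frank = 11.
Among the 6 still-open variables, 19 fits only Nate (and all 6 values in {7, 9, 13, 15, 17, 19} must be used), so Nate = 19.

19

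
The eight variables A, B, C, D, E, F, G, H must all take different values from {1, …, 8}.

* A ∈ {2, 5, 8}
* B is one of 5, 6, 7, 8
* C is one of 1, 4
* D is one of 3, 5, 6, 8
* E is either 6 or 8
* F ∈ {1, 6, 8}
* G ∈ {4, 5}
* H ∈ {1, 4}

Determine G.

The 8 variables together cover exactly {1, 2, 3, 4, 5, 6, 7, 8} — 8 values for 8 variables — and 2 appears only in A's list, so A = 2.
The 7 still-open variables draw from only 7 values {1, 3, 4, 5, 6, 7, 8}, so each is used; only D can be 3, hence D = 3.
The 6 still-open variables together cover exactly {1, 4, 5, 6, 7, 8} — 6 values for 6 variables — and 7 appears only in B's list, so B = 7.
Among the 5 still-open variables, 5 fits only G (and all 5 values in {1, 4, 5, 6, 8} must be used), so G = 5.

5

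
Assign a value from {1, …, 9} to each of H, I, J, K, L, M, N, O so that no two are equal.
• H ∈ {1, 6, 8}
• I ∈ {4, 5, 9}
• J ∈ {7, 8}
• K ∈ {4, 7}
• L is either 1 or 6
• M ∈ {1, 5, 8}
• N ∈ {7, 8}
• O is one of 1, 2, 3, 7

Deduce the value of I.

J and N between them cover only {7, 8} — a naked pair. Remove those values from H, K, M, O.
That leaves K = 4. Strike 4 from I.
H and L share exactly the 2 values {1, 6}; by pigeonhole those values go to them, so strike 1, 6 from M, O.
M's domain is down to {5}, so M = 5. So I can't be 5.
So I = 9.

9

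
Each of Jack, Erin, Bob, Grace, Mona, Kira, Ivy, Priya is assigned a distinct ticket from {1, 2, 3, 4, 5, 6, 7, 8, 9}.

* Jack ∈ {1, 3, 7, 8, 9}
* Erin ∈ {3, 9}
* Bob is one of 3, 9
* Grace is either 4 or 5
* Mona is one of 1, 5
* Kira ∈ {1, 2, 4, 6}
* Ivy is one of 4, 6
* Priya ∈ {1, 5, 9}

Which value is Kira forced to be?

Erin and Bob between them cover only {3, 9} — a naked pair. Remove those values from Jack, Priya.
The 2 variables Mona and Priya are confined to {1, 5}, which locks those values in; drop them from Jack, Grace, Kira.
That leaves Grace = 4. Eliminate 4 elsewhere: Kira, Ivy.
That leaves Ivy = 6. Remove 6 from Kira.
So Kira = 2.

2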